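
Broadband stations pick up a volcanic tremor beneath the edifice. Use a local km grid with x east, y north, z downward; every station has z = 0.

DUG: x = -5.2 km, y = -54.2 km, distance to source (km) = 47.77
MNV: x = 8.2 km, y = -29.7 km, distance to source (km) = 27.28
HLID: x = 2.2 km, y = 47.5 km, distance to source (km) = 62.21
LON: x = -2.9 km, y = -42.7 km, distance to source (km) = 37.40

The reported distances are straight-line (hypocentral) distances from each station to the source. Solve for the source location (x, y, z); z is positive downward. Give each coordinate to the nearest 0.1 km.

Each station gives a sphere (x−x_i)² + (y−y_i)² + z² = d_i² (stations at z=0).
Subtracting the DUG sphere from MNV and HLID: z² cancels, leaving linear equations in x and y:
26.8 x + 49.0 y = -477.58
14.8 x + 203.4 y = -2291.70
Solving: x ≈ 3.207, y ≈ -11.500 km (keep extra digits for the depth step; rounded: 3.2, -11.5).
Then from the DUG sphere: z² = 47.77² − (x + 5.2)² − (y + 54.2)² with x = 3.207, y = -11.500, so z ≈ 19.698 ≈ 19.7 km.
Check against LON (with the unrounded solution): distance 37.40 ≈ 37.40 km. ✓

(3.2, -11.5, 19.7)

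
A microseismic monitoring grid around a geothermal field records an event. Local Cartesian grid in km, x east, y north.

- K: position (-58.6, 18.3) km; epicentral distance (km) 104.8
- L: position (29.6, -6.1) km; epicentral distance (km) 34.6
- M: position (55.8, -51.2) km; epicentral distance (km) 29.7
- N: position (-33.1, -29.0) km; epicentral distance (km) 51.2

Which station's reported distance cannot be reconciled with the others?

Solve using three stations at a time. Using K, L, M (subtract circle equations pairwise → linear system) gives (x, y) ≈ (28.0, -40.7).
Distances from that point to each station vs reported:
  K: calculated 104.8 vs reported 104.8 → residual 0.0 km
  L: calculated 34.6 vs reported 34.6 → residual 0.0 km
  M: calculated 29.7 vs reported 29.7 → residual 0.0 km
  N: calculated 62.2 vs reported 51.2 → residual 11.0 km
K, L, M are mutually consistent (residuals ≈ 0); N is off by 11.0 km.

N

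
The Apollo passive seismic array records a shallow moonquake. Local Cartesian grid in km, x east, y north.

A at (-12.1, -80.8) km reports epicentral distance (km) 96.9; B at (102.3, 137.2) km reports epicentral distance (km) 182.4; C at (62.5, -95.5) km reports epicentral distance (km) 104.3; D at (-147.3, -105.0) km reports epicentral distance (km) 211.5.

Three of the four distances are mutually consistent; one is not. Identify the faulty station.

Solve using three stations at a time. Using A, C, D (subtract circle equations pairwise → linear system) gives (x, y) ≈ (33.5, 4.7).
Distances from that point to each station vs reported:
  A: calculated 97.0 vs reported 96.9 → residual 0.1 km
  B: calculated 149.2 vs reported 182.4 → residual 33.2 km
  C: calculated 104.4 vs reported 104.3 → residual 0.1 km
  D: calculated 211.5 vs reported 211.5 → residual 0.0 km
A, C, D are mutually consistent (residuals ≈ 0); B is off by 33.2 km.

B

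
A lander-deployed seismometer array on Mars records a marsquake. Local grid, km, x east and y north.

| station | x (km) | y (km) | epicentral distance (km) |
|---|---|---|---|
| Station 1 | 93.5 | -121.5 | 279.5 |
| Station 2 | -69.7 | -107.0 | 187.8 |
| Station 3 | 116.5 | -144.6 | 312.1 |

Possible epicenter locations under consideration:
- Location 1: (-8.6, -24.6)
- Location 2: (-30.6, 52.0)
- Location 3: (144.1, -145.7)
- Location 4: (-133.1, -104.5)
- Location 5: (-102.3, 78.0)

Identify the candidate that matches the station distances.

Location 5

For each candidate, compare |candidate − station| to the reported distance:
Location 1: residuals Station 1 138.7, Station 2 85.2, Station 3 138.8 → max 138.8 km
Location 2: residuals Station 1 66.2, Station 2 24.1, Station 3 66.6 → max 66.6 km
Location 3: residuals Station 1 223.4, Station 2 29.5, Station 3 284.5 → max 284.5 km
Location 4: residuals Station 1 52.3, Station 2 124.4, Station 3 59.3 → max 124.4 km
Location 5: residuals Station 1 0.0, Station 2 0.1, Station 3 0.0 → max 0.1 km
Only Location 5 has all residuals ≈ 0.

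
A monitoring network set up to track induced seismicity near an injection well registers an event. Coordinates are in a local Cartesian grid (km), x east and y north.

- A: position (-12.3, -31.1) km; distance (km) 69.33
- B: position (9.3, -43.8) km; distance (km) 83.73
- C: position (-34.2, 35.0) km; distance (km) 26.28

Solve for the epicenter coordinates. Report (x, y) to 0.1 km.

-8.1 km east, 38.1 km north

Circle about each station: (x + 12.3)² + (y + 31.1)² = 69.33²; (x − 9.3)² + (y + 43.8)² = 83.73²; (x + 34.2)² + (y − 35.0)² = 26.28².
Subtracting the A equation from the B and C equations removes the quadratic terms:
43.2 x − 25.4 y = -1317.63
-43.8 x + 132.2 y = 5392.15
Solving the 2×2 system: x ≈ -8.1, y ≈ 38.1 km.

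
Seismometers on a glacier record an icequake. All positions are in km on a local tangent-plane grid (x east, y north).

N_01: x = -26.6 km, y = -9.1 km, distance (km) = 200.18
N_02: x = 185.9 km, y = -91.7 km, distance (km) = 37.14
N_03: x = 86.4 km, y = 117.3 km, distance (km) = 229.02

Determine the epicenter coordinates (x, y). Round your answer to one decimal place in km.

150.4 km east, -102.6 km north

Circle about each station: (x + 26.6)² + (y + 9.1)² = 200.18²; (x − 185.9)² + (y + 91.7)² = 37.14²; (x − 86.4)² + (y − 117.3)² = 229.02².
Subtracting the N_01 equation from the N_02 and N_03 equations removes the quadratic terms:
425.0 x − 165.2 y = 80869.98
226.0 x + 252.8 y = 8055.75
Solving the 2×2 system: x ≈ 150.4, y ≈ -102.6 km.
Check against N_01 (with the unrounded x, y): √((x + 26.6)²+(y + 9.1)²) = 200.18 ≈ 200.18 km. ✓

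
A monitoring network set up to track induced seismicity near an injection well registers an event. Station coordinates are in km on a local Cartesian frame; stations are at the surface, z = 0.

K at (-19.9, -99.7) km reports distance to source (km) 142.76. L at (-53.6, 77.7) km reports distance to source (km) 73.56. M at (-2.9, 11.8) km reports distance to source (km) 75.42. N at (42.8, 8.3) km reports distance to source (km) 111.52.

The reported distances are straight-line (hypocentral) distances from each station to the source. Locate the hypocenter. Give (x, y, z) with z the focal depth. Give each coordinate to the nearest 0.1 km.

x ≈ -52.5 km, y ≈ 28.2 km, depth ≈ 54.4 km

Each station gives a sphere (x−x_i)² + (y−y_i)² + z² = d_i² (stations at z=0).
Subtracting the K sphere from L and M: z² cancels, leaving linear equations in x and y:
-67.4 x + 354.8 y = 13543.49
34.0 x + 223.0 y = 4503.79
Solving: x ≈ -52.494, y ≈ 28.200 km (keep extra digits for the depth step; rounded: -52.5, 28.2).
Then from the K sphere: z² = 142.76² − (x + 19.9)² − (y + 99.7)² with x = -52.494, y = 28.200, so z ≈ 54.403 ≈ 54.4 km.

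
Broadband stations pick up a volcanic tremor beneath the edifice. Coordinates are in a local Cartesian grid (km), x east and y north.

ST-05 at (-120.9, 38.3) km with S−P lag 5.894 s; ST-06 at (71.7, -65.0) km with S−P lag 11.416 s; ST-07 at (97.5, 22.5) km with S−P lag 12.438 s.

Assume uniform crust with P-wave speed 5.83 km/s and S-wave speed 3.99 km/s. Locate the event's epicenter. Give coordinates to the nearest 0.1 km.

-57.9 km east, -1.5 km north

Distance from S−P lag: d = Δt · v_P v_S / (v_P − v_S) = Δt · (5.83·3.99)/(5.83−3.99) ≈ 12.6422·Δt.
So d_ST-05 = 74.51, d_ST-06 = 144.32, d_ST-07 = 157.24 km.
Circle about each station: (x + 120.9)² + (y − 38.3)² = 74.51²; (x − 71.7)² + (y + 65.0)² = 144.32²; (x − 97.5)² + (y − 22.5)² = 157.24².
Subtracting pairs of circle equations eliminates x²+y² and gives linear equations (the radical axes):
385.2 x − 206.6 y = -21994.33
436.8 x − 31.6 y = -25243.88
Solving the 2×2 system: x ≈ -57.9, y ≈ -1.5 km.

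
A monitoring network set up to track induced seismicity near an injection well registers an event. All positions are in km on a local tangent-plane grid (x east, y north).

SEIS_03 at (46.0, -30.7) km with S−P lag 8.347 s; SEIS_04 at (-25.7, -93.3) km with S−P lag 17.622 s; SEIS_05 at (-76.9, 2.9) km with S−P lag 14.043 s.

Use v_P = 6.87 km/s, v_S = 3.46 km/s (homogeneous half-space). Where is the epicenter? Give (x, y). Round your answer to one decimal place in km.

Distance from S−P lag: d = Δt · v_P v_S / (v_P − v_S) = Δt · (6.87·3.46)/(6.87−3.46) ≈ 6.9707·Δt.
So d_SEIS_03 = 58.18, d_SEIS_04 = 122.84, d_SEIS_05 = 97.89 km.
Circle about each station: (x − 46.0)² + (y + 30.7)² = 58.18²; (x + 25.7)² + (y + 93.3)² = 122.84²; (x + 76.9)² + (y − 2.9)² = 97.89².
Subtracting the SEIS_03 equation from the SEIS_04 and SEIS_05 equations removes the quadratic terms:
-143.4 x − 125.2 y = -5397.86
-245.8 x + 67.2 y = -3334.01
Solving the 2×2 system: x ≈ 19.3, y ≈ 21.0 km.

x ≈ 19.3 km, y ≈ 21.0 km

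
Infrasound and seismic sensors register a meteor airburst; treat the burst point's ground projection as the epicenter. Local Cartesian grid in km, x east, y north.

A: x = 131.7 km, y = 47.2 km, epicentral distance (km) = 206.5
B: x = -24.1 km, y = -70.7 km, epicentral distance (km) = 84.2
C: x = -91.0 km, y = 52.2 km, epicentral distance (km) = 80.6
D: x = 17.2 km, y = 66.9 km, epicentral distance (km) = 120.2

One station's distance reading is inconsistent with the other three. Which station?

Solve using three stations at a time. Using A, C, D (subtract circle equations pairwise → linear system) gives (x, y) ≈ (-62.4, -23.0).
Distances from that point to each station vs reported:
  A: calculated 206.4 vs reported 206.5 → residual 0.1 km
  B: calculated 61.2 vs reported 84.2 → residual 23.0 km
  C: calculated 80.4 vs reported 80.6 → residual 0.2 km
  D: calculated 120.1 vs reported 120.2 → residual 0.1 km
A, C, D are mutually consistent (residuals ≈ 0); B is off by 23.0 km.

B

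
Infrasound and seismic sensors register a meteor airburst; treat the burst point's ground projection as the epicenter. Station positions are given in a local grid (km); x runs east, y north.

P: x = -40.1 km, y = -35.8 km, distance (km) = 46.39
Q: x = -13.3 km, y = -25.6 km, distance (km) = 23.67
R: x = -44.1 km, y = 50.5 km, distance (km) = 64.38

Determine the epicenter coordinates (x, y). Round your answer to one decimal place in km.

Circle about each station: (x + 40.1)² + (y + 35.8)² = 46.39²; (x + 13.3)² + (y + 25.6)² = 23.67²; (x + 44.1)² + (y − 50.5)² = 64.38².
Subtracting pairs of circle equations eliminates x²+y² and gives linear equations (the radical axes):
53.6 x + 20.4 y = -465.64
-8.0 x + 172.6 y = -387.34
Solving the 2×2 system: x ≈ -7.7, y ≈ -2.6 km.

x ≈ -7.7 km, y ≈ -2.6 km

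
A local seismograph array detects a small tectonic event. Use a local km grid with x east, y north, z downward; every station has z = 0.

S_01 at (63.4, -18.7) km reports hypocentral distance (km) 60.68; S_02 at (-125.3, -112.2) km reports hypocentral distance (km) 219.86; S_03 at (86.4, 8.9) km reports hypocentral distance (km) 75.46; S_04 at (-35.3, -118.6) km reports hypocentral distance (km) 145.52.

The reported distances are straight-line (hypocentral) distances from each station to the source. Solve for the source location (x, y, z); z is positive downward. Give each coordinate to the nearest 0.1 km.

(75.8, -42.1, 54.6)

Each station gives a sphere (x−x_i)² + (y−y_i)² + z² = d_i² (stations at z=0).
Subtracting the S_01 sphere from S_02 and S_03: z² cancels, leaving linear equations in x and y:
-377.4 x − 187.0 y = -20736.68
46.0 x + 55.2 y = 1162.77
Solving: x ≈ 75.813, y ≈ -42.113 km (keep extra digits for the depth step; rounded: 75.8, -42.1).
Then from the S_01 sphere: z² = 60.68² − (x − 63.4)² − (y + 18.7)² with x = 75.813, y = -42.113, so z ≈ 54.588 ≈ 54.6 km.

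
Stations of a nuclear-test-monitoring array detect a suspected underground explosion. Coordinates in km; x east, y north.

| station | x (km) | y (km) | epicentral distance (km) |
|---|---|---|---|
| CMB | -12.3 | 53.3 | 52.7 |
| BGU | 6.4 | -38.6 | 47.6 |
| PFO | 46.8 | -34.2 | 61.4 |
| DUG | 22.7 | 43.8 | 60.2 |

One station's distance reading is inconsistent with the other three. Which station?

PFO

Solve using three stations at a time. Using CMB, BGU, DUG (subtract circle equations pairwise → linear system) gives (x, y) ≈ (-19.8, 1.1).
Distances from that point to each station vs reported:
  CMB: calculated 52.7 vs reported 52.7 → residual 0.0 km
  BGU: calculated 47.6 vs reported 47.6 → residual 0.0 km
  PFO: calculated 75.4 vs reported 61.4 → residual 14.0 km
  DUG: calculated 60.2 vs reported 60.2 → residual 0.0 km
CMB, BGU, DUG are mutually consistent (residuals ≈ 0); PFO is off by 14.0 km.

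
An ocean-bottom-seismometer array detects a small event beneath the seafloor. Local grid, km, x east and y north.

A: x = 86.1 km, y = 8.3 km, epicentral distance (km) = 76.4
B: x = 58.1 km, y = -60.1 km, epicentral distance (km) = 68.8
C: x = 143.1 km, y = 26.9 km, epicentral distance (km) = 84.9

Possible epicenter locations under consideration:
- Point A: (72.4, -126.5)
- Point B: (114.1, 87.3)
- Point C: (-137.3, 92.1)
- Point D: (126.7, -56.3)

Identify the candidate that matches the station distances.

For each candidate, compare |candidate − station| to the reported distance:
Point A: residuals A 59.1, B 0.9, C 84.0 → max 84.0 km
Point B: residuals A 7.4, B 88.9, C 17.9 → max 88.9 km
Point C: residuals A 162.2, B 178.9, C 203.0 → max 203.0 km
Point D: residuals A 0.1, B 0.1, C 0.1 → max 0.1 km
Only Point D has all residuals ≈ 0.

Point D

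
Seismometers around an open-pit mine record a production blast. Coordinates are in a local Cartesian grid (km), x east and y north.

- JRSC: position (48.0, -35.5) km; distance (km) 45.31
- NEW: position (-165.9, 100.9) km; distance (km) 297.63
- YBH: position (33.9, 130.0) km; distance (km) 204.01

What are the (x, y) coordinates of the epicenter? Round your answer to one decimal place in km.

x ≈ 78.4 km, y ≈ -69.1 km

Circle about each station: (x − 48.0)² + (y + 35.5)² = 45.31²; (x + 165.9)² + (y − 100.9)² = 297.63²; (x − 33.9)² + (y − 130.0)² = 204.01².
Subtracting the JRSC equation from the NEW and YBH equations removes the quadratic terms:
-427.8 x + 272.8 y = -52391.25
-28.2 x + 331.0 y = -25082.12
Solving the 2×2 system: x ≈ 78.4, y ≈ -69.1 km.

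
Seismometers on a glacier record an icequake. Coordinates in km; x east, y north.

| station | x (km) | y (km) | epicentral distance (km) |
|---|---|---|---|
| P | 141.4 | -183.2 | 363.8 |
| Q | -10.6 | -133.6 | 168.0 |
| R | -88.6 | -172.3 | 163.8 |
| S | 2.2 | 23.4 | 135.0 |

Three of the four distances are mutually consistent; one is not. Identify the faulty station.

P

Solve using three stations at a time. Using Q, R, S (subtract circle equations pairwise → linear system) gives (x, y) ≈ (-127.9, -13.2).
Distances from that point to each station vs reported:
  P: calculated 318.5 vs reported 363.8 → residual 45.3 km
  Q: calculated 168.1 vs reported 168.0 → residual 0.1 km
  R: calculated 163.9 vs reported 163.8 → residual 0.1 km
  S: calculated 135.1 vs reported 135.0 → residual 0.1 km
Q, R, S are mutually consistent (residuals ≈ 0); P is off by 45.3 km.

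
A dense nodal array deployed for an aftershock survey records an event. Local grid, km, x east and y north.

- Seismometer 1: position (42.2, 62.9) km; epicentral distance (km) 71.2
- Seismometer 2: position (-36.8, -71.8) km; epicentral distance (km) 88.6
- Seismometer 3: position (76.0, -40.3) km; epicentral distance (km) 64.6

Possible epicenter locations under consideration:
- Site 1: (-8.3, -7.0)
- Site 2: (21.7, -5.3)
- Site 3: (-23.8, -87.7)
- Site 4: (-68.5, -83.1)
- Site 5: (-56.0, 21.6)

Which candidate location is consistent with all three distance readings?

For each candidate, compare |candidate − station| to the reported distance:
Site 1: residuals Seismometer 1 15.0, Seismometer 2 17.8, Seismometer 3 26.0 → max 26.0 km
Site 2: residuals Seismometer 1 0.0, Seismometer 2 0.0, Seismometer 3 0.0 → max 0.0 km
Site 3: residuals Seismometer 1 93.2, Seismometer 2 68.1, Seismometer 3 45.9 → max 93.2 km
Site 4: residuals Seismometer 1 112.0, Seismometer 2 54.9, Seismometer 3 86.1 → max 112.0 km
Site 5: residuals Seismometer 1 35.3, Seismometer 2 6.8, Seismometer 3 81.2 → max 81.2 km
Only Site 2 has all residuals ≈ 0.

Site 2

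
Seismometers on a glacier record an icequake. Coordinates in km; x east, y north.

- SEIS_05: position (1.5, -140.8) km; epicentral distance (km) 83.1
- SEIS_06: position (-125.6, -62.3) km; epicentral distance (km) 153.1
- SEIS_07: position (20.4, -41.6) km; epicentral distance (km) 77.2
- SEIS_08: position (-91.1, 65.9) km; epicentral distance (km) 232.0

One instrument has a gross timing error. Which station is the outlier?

SEIS_06

Solve using three stations at a time. Using SEIS_05, SEIS_07, SEIS_08 (subtract circle equations pairwise → linear system) gives (x, y) ≈ (72.9, -98.2).
Distances from that point to each station vs reported:
  SEIS_05: calculated 83.1 vs reported 83.1 → residual 0.0 km
  SEIS_06: calculated 201.7 vs reported 153.1 → residual 48.6 km
  SEIS_07: calculated 77.2 vs reported 77.2 → residual 0.0 km
  SEIS_08: calculated 232.0 vs reported 232.0 → residual 0.0 km
SEIS_05, SEIS_07, SEIS_08 are mutually consistent (residuals ≈ 0); SEIS_06 is off by 48.6 km.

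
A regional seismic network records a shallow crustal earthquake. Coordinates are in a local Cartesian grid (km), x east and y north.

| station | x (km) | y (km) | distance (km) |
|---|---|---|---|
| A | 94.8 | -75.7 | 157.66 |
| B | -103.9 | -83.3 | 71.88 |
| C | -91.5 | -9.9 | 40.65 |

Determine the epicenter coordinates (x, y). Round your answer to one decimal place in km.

(-56.0, -29.7)

Circle about each station: (x − 94.8)² + (y + 75.7)² = 157.66²; (x + 103.9)² + (y + 83.3)² = 71.88²; (x + 91.5)² + (y + 9.9)² = 40.65².
Subtracting pairs of circle equations eliminates x²+y² and gives linear equations (the radical axes):
-397.4 x − 15.2 y = 22706.51
-372.6 x + 131.6 y = 16956.98
Solving the 2×2 system: x ≈ -56.0, y ≈ -29.7 km.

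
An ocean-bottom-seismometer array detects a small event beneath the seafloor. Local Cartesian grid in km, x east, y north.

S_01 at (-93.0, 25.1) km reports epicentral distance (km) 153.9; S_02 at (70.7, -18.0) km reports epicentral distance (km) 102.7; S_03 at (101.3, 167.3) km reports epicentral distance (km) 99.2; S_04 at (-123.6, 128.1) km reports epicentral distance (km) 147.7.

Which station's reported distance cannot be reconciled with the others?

S_04

Solve using three stations at a time. Using S_01, S_02, S_03 (subtract circle equations pairwise → linear system) gives (x, y) ≈ (49.8, 82.5).
Distances from that point to each station vs reported:
  S_01: calculated 153.9 vs reported 153.9 → residual 0.0 km
  S_02: calculated 102.7 vs reported 102.7 → residual 0.0 km
  S_03: calculated 99.2 vs reported 99.2 → residual 0.0 km
  S_04: calculated 179.3 vs reported 147.7 → residual 31.6 km
S_01, S_02, S_03 are mutually consistent (residuals ≈ 0); S_04 is off by 31.6 km.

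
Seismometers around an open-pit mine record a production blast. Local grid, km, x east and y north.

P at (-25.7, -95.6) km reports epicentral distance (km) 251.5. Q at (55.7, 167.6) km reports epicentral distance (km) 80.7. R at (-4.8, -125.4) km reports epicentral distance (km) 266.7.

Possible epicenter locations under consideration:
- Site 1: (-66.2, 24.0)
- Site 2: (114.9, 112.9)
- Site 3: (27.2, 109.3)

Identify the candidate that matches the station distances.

Site 2

For each candidate, compare |candidate − station| to the reported distance:
Site 1: residuals P 125.2, Q 107.7, R 105.2 → max 125.2 km
Site 2: residuals P 0.0, Q 0.1, R 0.0 → max 0.1 km
Site 3: residuals P 39.9, Q 15.8, R 29.8 → max 39.9 km
Only Site 2 has all residuals ≈ 0.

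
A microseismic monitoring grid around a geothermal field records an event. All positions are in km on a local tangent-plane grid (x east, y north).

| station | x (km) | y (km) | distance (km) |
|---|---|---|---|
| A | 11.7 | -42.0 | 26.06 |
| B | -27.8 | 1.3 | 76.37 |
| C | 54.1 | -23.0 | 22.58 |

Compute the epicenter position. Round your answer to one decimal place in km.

Circle about each station: (x − 11.7)² + (y + 42.0)² = 26.06²; (x + 27.8)² + (y − 1.3)² = 76.37²; (x − 54.1)² + (y + 23.0)² = 22.58².
Subtracting the A equation from the B and C equations removes the quadratic terms:
-79.0 x + 86.6 y = -6279.61
84.8 x + 38.0 y = 1724.19
Solving the 2×2 system: x ≈ 37.5, y ≈ -38.3 km.
Check against A (with the unrounded x, y): √((x − 11.7)²+(y + 42.0)²) = 26.06 ≈ 26.06 km. ✓

(37.5, -38.3)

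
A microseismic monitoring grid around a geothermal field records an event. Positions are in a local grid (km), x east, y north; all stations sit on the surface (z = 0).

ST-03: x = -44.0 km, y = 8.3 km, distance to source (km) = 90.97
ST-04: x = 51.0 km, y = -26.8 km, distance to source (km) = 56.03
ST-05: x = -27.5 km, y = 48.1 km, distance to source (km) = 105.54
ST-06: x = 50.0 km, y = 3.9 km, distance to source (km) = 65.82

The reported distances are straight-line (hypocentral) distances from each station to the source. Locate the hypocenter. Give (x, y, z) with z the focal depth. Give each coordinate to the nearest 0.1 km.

Each station gives a sphere (x−x_i)² + (y−y_i)² + z² = d_i² (stations at z=0).
Subtracting the ST-03 sphere from ST-04 and ST-05: z² cancels, leaving linear equations in x and y:
190.0 x − 70.2 y = 6450.53
33.0 x + 79.6 y = -1798.18
Solving: x ≈ 22.203, y ≈ -31.795 km (keep extra digits for the depth step; rounded: 22.2, -31.8).
Then from the ST-03 sphere: z² = 90.97² − (x + 44.0)² − (y − 8.3)² with x = 22.203, y = -31.795, so z ≈ 47.803 ≈ 47.8 km.

x ≈ 22.2 km, y ≈ -31.8 km, depth ≈ 47.8 km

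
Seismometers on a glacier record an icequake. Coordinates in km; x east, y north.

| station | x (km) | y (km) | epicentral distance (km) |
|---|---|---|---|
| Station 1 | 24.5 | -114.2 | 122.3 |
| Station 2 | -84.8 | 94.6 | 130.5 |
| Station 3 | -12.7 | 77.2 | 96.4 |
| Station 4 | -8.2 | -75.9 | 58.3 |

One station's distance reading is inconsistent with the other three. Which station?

Solve using three stations at a time. Using Station 2, Station 3, Station 4 (subtract circle equations pairwise → linear system) gives (x, y) ≈ (-20.4, -18.9).
Distances from that point to each station vs reported:
  Station 1: calculated 105.3 vs reported 122.3 → residual 17.0 km
  Station 2: calculated 130.5 vs reported 130.5 → residual 0.0 km
  Station 3: calculated 96.4 vs reported 96.4 → residual 0.0 km
  Station 4: calculated 58.3 vs reported 58.3 → residual 0.0 km
Station 2, Station 3, Station 4 are mutually consistent (residuals ≈ 0); Station 1 is off by 17.0 km.

Station 1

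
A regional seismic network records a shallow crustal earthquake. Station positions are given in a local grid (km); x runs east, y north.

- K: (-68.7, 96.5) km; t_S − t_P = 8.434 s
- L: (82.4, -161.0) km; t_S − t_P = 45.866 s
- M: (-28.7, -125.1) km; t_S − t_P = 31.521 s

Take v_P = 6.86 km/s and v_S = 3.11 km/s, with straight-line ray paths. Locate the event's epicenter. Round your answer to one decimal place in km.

Distance from S−P lag: d = Δt · v_P v_S / (v_P − v_S) = Δt · (6.86·3.11)/(6.86−3.11) ≈ 5.6892·Δt.
So d_K = 47.98, d_L = 260.94, d_M = 179.33 km.
Circle about each station: (x + 68.7)² + (y − 96.5)² = 47.98²; (x − 82.4)² + (y + 161.0)² = 260.94²; (x + 28.7)² + (y + 125.1)² = 179.33².
Subtracting the K equation from the L and M equations removes the quadratic terms:
302.2 x − 515.0 y = -47108.78
80.0 x − 443.2 y = -27415.41
Solving the 2×2 system: x ≈ -72.9, y ≈ 48.7 km.

(-72.9, 48.7)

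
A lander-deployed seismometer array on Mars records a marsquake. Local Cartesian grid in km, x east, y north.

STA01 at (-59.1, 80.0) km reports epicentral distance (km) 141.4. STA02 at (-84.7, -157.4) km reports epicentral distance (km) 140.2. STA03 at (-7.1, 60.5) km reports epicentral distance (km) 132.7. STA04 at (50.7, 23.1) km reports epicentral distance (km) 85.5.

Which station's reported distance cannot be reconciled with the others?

STA03

Solve using three stations at a time. Using STA01, STA02, STA04 (subtract circle equations pairwise → linear system) gives (x, y) ≈ (2.3, -47.4).
Distances from that point to each station vs reported:
  STA01: calculated 141.4 vs reported 141.4 → residual 0.0 km
  STA02: calculated 140.2 vs reported 140.2 → residual 0.0 km
  STA03: calculated 108.3 vs reported 132.7 → residual 24.4 km
  STA04: calculated 85.5 vs reported 85.5 → residual 0.0 km
STA01, STA02, STA04 are mutually consistent (residuals ≈ 0); STA03 is off by 24.4 km.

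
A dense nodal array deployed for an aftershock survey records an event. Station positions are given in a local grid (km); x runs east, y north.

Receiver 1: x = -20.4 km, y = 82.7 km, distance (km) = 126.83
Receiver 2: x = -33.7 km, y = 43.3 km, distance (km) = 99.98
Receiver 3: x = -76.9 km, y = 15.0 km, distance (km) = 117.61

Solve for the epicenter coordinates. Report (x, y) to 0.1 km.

Circle about each station: (x + 20.4)² + (y − 82.7)² = 126.83²; (x + 33.7)² + (y − 43.3)² = 99.98²; (x + 76.9)² + (y − 15.0)² = 117.61².
Subtracting the Receiver 1 equation from the Receiver 2 and Receiver 3 equations removes the quadratic terms:
-26.6 x − 78.8 y = 1844.98
-113.0 x − 135.4 y = 1136.90
Solving the 2×2 system: x ≈ 30.2, y ≈ -33.6 km.
Check against Receiver 1 (with the unrounded x, y): √((x + 20.4)²+(y − 82.7)²) = 126.85 ≈ 126.83 km. ✓

(30.2, -33.6)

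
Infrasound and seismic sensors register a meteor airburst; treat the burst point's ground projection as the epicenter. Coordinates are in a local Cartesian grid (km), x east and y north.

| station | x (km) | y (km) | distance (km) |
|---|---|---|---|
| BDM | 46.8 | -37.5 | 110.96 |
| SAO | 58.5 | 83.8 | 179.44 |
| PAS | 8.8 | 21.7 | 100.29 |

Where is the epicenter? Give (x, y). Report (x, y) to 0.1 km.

(-63.7, -47.6)

Circle about each station: (x − 46.8)² + (y + 37.5)² = 110.96²; (x − 58.5)² + (y − 83.8)² = 179.44²; (x − 8.8)² + (y − 21.7)² = 100.29².
Subtracting pairs of circle equations eliminates x²+y² and gives linear equations (the radical axes):
23.4 x + 242.6 y = -13038.39
-76.0 x + 118.4 y = -794.12
Solving the 2×2 system: x ≈ -63.7, y ≈ -47.6 km.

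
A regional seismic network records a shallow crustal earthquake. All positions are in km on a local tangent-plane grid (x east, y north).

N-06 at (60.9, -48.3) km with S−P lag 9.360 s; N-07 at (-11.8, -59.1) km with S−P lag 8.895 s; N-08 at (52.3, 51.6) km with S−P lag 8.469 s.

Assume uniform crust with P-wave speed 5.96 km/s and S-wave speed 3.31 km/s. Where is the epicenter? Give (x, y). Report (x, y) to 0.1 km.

Distance from S−P lag: d = Δt · v_P v_S / (v_P − v_S) = Δt · (5.96·3.31)/(5.96−3.31) ≈ 7.4444·Δt.
So d_N-06 = 69.68, d_N-07 = 66.22, d_N-08 = 63.05 km.
Circle about each station: (x − 60.9)² + (y + 48.3)² = 69.68²; (x + 11.8)² + (y + 59.1)² = 66.22²; (x − 52.3)² + (y − 51.6)² = 63.05².
Subtracting pairs of circle equations eliminates x²+y² and gives linear equations (the radical axes):
-145.4 x − 21.6 y = -1939.44
-17.2 x + 199.8 y = 236.15
Solving the 2×2 system: x ≈ 13.0, y ≈ 2.3 km.

(13.0, 2.3)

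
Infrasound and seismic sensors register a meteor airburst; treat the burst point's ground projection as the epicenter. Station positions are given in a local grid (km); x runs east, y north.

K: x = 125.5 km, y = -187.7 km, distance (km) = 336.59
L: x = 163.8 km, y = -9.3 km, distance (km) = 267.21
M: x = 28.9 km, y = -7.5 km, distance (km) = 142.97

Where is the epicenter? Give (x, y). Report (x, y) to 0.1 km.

Circle about each station: (x − 125.5)² + (y + 187.7)² = 336.59²; (x − 163.8)² + (y + 9.3)² = 267.21²; (x − 28.9)² + (y + 7.5)² = 142.97².
Subtracting the K equation from the L and M equations removes the quadratic terms:
76.6 x + 356.8 y = 17827.03
-193.2 x + 360.4 y = 42762.33
Solving the 2×2 system: x ≈ -91.5, y ≈ 69.6 km.
Check against K (with the unrounded x, y): √((x − 125.5)²+(y + 187.7)²) = 336.59 ≈ 336.59 km. ✓

x ≈ -91.5 km, y ≈ 69.6 km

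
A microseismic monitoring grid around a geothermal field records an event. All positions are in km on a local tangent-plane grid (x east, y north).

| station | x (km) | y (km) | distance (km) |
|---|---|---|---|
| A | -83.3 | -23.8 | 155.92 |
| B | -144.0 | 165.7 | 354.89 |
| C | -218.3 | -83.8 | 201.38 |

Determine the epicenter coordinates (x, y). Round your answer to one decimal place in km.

-37.7 km east, -172.9 km north

Circle about each station: (x + 83.3)² + (y + 23.8)² = 155.92²; (x + 144.0)² + (y − 165.7)² = 354.89²; (x + 218.3)² + (y + 83.8)² = 201.38².
Subtracting the A equation from the B and C equations removes the quadratic terms:
-121.4 x + 379.0 y = -60948.71
-270.0 x − 120.0 y = 30929.14
Solving the 2×2 system: x ≈ -37.7, y ≈ -172.9 km.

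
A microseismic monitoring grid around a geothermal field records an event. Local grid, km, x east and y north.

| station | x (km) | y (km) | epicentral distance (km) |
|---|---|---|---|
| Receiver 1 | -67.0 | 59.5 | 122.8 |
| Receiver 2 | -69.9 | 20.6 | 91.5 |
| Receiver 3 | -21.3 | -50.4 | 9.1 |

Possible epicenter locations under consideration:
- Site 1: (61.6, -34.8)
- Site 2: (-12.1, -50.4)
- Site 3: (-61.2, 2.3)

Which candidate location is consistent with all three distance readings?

Site 2

For each candidate, compare |candidate − station| to the reported distance:
Site 1: residuals Receiver 1 36.7, Receiver 2 51.2, Receiver 3 75.3 → max 75.3 km
Site 2: residuals Receiver 1 0.0, Receiver 2 0.1, Receiver 3 0.1 → max 0.1 km
Site 3: residuals Receiver 1 65.3, Receiver 2 71.2, Receiver 3 57.0 → max 71.2 km
Only Site 2 has all residuals ≈ 0.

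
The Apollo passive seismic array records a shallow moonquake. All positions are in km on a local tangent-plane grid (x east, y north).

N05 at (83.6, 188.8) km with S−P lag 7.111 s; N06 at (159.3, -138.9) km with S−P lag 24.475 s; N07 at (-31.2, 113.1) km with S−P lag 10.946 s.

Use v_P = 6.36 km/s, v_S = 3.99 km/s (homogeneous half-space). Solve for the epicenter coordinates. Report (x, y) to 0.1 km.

Distance from S−P lag: d = Δt · v_P v_S / (v_P − v_S) = Δt · (6.36·3.99)/(6.36−3.99) ≈ 10.7073·Δt.
So d_N05 = 76.14, d_N06 = 262.06, d_N07 = 117.20 km.
Circle about each station: (x − 83.6)² + (y − 188.8)² = 76.14²; (x − 159.3)² + (y + 138.9)² = 262.06²; (x + 31.2)² + (y − 113.1)² = 117.20².
Subtracting pairs of circle equations eliminates x²+y² and gives linear equations (the radical axes):
151.4 x − 655.4 y = -60842.84
-229.6 x − 151.4 y = -36807.89
Solving the 2×2 system: x ≈ 86.0, y ≈ 112.7 km.
Check against N05 (with the unrounded x, y): √((x − 83.6)²+(y − 188.8)²) = 76.14 ≈ 76.14 km. ✓

86.0 km east, 112.7 km north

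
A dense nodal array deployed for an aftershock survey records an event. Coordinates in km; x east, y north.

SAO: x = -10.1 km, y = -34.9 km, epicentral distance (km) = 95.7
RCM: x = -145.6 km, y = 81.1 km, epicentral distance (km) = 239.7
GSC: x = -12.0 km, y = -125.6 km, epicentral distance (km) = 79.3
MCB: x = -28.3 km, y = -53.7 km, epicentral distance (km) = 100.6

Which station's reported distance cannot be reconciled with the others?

RCM

Solve using three stations at a time. Using SAO, GSC, MCB (subtract circle equations pairwise → linear system) gives (x, y) ≈ (62.3, -97.6).
Distances from that point to each station vs reported:
  SAO: calculated 95.8 vs reported 95.7 → residual 0.1 km
  RCM: calculated 274.1 vs reported 239.7 → residual 34.4 km
  GSC: calculated 79.4 vs reported 79.3 → residual 0.1 km
  MCB: calculated 100.7 vs reported 100.6 → residual 0.1 km
SAO, GSC, MCB are mutually consistent (residuals ≈ 0); RCM is off by 34.4 km.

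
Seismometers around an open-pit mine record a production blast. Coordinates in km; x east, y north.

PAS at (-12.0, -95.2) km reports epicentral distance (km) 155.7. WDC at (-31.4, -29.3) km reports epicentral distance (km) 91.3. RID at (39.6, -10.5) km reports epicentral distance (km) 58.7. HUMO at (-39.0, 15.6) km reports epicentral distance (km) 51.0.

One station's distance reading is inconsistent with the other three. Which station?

Solve using three stations at a time. Using PAS, WDC, HUMO (subtract circle equations pairwise → linear system) gives (x, y) ≈ (-14.9, 60.5).
Distances from that point to each station vs reported:
  PAS: calculated 155.7 vs reported 155.7 → residual 0.0 km
  WDC: calculated 91.3 vs reported 91.3 → residual 0.0 km
  RID: calculated 89.4 vs reported 58.7 → residual 30.7 km
  HUMO: calculated 50.9 vs reported 51.0 → residual 0.1 km
PAS, WDC, HUMO are mutually consistent (residuals ≈ 0); RID is off by 30.7 km.

RID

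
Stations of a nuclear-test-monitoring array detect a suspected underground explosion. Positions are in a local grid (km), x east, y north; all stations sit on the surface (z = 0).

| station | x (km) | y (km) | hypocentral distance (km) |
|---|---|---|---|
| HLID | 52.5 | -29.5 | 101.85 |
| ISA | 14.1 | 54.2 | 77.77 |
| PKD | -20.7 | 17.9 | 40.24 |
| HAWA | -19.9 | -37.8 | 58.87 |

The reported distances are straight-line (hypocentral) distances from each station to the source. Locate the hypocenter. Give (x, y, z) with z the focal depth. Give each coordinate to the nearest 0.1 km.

Each station gives a sphere (x−x_i)² + (y−y_i)² + z² = d_i² (stations at z=0).
Subtracting the HLID sphere from ISA and PKD: z² cancels, leaving linear equations in x and y:
-76.8 x + 167.4 y = 3835.20
-146.4 x + 94.8 y = 5876.56
Solving: x ≈ -36.000, y ≈ 6.394 km (keep extra digits for the depth step; rounded: -36.0, 6.4).
Then from the HLID sphere: z² = 101.85² − (x − 52.5)² − (y + 29.5)² with x = -36.000, y = 6.394, so z ≈ 35.395 ≈ 35.4 km.

x ≈ -36.0 km, y ≈ 6.4 km, depth ≈ 35.4 km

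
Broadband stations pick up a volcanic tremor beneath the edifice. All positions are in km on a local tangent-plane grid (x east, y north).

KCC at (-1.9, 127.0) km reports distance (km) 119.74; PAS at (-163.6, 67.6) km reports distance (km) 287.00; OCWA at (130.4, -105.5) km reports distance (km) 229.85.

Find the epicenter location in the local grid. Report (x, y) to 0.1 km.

Circle about each station: (x + 1.9)² + (y − 127.0)² = 119.74²; (x + 163.6)² + (y − 67.6)² = 287.00²; (x − 130.4)² + (y + 105.5)² = 229.85².
Subtracting pairs of circle equations eliminates x²+y² and gives linear equations (the radical axes):
-323.4 x − 118.8 y = -52829.22
264.6 x − 465.0 y = -26491.55
Solving the 2×2 system: x ≈ 117.8, y ≈ 124.0 km.
Check against KCC (with the unrounded x, y): √((x + 1.9)²+(y − 127.0)²) = 119.74 ≈ 119.74 km. ✓

(117.8, 124.0)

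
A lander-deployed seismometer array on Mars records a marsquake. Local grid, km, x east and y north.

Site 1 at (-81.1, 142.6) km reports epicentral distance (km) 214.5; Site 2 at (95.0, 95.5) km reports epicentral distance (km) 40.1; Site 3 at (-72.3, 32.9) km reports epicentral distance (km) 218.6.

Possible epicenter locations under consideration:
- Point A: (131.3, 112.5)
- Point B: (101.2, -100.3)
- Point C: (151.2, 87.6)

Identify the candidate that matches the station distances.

For each candidate, compare |candidate − station| to the reported distance:
Point A: residuals Site 1 0.0, Site 2 0.0, Site 3 0.0 → max 0.0 km
Point B: residuals Site 1 89.2, Site 2 155.8, Site 3 0.1 → max 155.8 km
Point C: residuals Site 1 24.2, Site 2 16.7, Site 3 11.5 → max 24.2 km
Only Point A has all residuals ≈ 0.

Point A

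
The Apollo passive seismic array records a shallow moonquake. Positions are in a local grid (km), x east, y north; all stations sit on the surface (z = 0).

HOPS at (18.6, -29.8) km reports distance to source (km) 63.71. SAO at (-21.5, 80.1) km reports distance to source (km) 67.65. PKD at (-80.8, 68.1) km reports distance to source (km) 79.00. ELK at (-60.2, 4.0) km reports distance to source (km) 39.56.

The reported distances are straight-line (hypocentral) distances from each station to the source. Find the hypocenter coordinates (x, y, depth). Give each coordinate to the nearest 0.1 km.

Each station gives a sphere (x−x_i)² + (y−y_i)² + z² = d_i² (stations at z=0).
Subtracting the HOPS sphere from SAO and PKD: z² cancels, leaving linear equations in x and y:
-80.2 x + 219.8 y = 5126.70
-198.8 x + 195.8 y = 7750.21
Solving: x ≈ -24.995, y ≈ 14.204 km (keep extra digits for the depth step; rounded: -25.0, 14.2).
Then from the HOPS sphere: z² = 63.71² − (x − 18.6)² − (y + 29.8)² with x = -24.995, y = 14.204, so z ≈ 14.903 ≈ 14.9 km.

(-25.0, 14.2, 14.9)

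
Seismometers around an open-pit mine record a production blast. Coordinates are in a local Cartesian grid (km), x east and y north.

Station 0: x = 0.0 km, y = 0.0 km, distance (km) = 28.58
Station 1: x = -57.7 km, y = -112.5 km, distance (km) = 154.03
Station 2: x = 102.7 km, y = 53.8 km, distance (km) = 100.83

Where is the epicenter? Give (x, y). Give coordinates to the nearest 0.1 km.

Circle about each station: x² + y² = 28.58²; (x + 57.7)² + (y + 112.5)² = 154.03²; (x − 102.7)² + (y − 53.8)² = 100.83².
Subtracting the Station 0 equation from the Station 1 and Station 2 equations removes the quadratic terms:
-115.4 x − 225.0 y = -6922.88
205.4 x + 107.6 y = 4091.86
Solving the 2×2 system: x ≈ 5.2, y ≈ 28.1 km.

5.2 km east, 28.1 km north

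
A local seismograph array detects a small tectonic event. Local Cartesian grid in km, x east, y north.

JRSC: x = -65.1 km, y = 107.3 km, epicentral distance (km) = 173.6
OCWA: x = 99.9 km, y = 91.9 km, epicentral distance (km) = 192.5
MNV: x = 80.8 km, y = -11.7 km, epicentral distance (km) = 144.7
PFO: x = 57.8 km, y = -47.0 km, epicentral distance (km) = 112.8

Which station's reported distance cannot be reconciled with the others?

OCWA

Solve using three stations at a time. Using JRSC, MNV, PFO (subtract circle equations pairwise → linear system) gives (x, y) ≈ (-53.3, -65.8).
Distances from that point to each station vs reported:
  JRSC: calculated 173.5 vs reported 173.6 → residual 0.1 km
  OCWA: calculated 219.9 vs reported 192.5 → residual 27.4 km
  MNV: calculated 144.6 vs reported 144.7 → residual 0.1 km
  PFO: calculated 112.7 vs reported 112.8 → residual 0.1 km
JRSC, MNV, PFO are mutually consistent (residuals ≈ 0); OCWA is off by 27.4 km.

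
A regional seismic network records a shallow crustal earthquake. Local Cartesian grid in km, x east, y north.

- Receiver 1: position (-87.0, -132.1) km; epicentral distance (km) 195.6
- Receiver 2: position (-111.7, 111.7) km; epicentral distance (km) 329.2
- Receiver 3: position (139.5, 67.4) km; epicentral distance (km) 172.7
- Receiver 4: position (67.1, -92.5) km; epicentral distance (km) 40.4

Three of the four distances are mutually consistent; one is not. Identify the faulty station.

Receiver 2

Solve using three stations at a time. Using Receiver 1, Receiver 3, Receiver 4 (subtract circle equations pairwise → linear system) gives (x, y) ≈ (106.3, -102.0).
Distances from that point to each station vs reported:
  Receiver 1: calculated 195.6 vs reported 195.6 → residual 0.0 km
  Receiver 2: calculated 305.3 vs reported 329.2 → residual 23.9 km
  Receiver 3: calculated 172.7 vs reported 172.7 → residual 0.0 km
  Receiver 4: calculated 40.3 vs reported 40.4 → residual 0.1 km
Receiver 1, Receiver 3, Receiver 4 are mutually consistent (residuals ≈ 0); Receiver 2 is off by 23.9 km.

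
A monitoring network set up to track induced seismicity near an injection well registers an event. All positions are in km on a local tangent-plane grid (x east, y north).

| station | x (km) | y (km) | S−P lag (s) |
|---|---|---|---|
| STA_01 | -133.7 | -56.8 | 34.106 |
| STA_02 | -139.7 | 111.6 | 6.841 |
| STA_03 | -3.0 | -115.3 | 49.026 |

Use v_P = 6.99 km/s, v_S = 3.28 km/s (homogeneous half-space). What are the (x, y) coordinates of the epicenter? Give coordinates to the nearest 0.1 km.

Distance from S−P lag: d = Δt · v_P v_S / (v_P − v_S) = Δt · (6.99·3.28)/(6.99−3.28) ≈ 6.1798·Δt.
So d_STA_01 = 210.77, d_STA_02 = 42.28, d_STA_03 = 302.97 km.
Circle about each station: (x + 133.7)² + (y + 56.8)² = 210.77²; (x + 139.7)² + (y − 111.6)² = 42.28²; (x + 3.0)² + (y + 115.3)² = 302.97².
Subtracting the STA_01 equation from the STA_02 and STA_03 equations removes the quadratic terms:
-12.0 x + 336.8 y = 53505.11
261.4 x − 117.0 y = -55165.67
Solving the 2×2 system: x ≈ -142.2, y ≈ 153.8 km.
Check against STA_01 (with the unrounded x, y): √((x + 133.7)²+(y + 56.8)²) = 210.77 ≈ 210.77 km. ✓

-142.2 km east, 153.8 km north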